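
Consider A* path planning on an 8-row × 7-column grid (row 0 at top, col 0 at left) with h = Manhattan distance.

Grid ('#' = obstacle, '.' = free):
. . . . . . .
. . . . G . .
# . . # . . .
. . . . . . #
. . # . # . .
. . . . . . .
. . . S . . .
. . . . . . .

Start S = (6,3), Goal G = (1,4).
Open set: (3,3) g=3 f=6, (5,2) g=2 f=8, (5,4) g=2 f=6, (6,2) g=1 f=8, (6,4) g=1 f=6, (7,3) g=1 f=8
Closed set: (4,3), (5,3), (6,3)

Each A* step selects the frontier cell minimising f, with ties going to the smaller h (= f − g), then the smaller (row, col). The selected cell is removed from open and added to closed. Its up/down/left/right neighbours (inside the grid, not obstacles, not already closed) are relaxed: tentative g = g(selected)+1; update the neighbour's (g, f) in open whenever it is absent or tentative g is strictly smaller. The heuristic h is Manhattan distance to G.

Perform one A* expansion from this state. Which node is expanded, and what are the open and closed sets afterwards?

expanded=(3,3); open=[(3,2) g=4 f=8, (3,4) g=4 f=6, (5,2) g=2 f=8, (5,4) g=2 f=6, (6,2) g=1 f=8, (6,4) g=1 f=6, (7,3) g=1 f=8]; closed=[(3,3), (4,3), (5,3), (6,3)]

step 1: expand (3,3) (f=6, h=3) → closed; open now [(3,2) g=4 f=8, (3,4) g=4 f=6, (5,2) g=2 f=8, (5,4) g=2 f=6, (6,2) g=1 f=8, (6,4) g=1 f=6, (7,3) g=1 f=8]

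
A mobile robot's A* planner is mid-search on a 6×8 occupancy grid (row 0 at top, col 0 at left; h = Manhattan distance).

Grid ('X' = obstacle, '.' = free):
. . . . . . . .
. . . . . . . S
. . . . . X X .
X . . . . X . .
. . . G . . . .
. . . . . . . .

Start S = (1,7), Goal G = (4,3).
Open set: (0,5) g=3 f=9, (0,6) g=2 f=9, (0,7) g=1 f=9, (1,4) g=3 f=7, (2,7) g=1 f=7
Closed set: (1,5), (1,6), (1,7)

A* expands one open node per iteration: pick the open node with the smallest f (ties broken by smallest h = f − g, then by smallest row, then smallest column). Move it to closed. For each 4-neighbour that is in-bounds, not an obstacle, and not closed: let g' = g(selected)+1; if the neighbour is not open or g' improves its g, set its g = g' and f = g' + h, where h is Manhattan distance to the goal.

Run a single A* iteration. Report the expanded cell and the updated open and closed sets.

expanded=(1,4); open=[(0,4) g=4 f=9, (0,5) g=3 f=9, (0,6) g=2 f=9, (0,7) g=1 f=9, (1,3) g=4 f=7, (2,4) g=4 f=7, (2,7) g=1 f=7]; closed=[(1,4), (1,5), (1,6), (1,7)]

step 1: expand (1,4) (f=7, h=4) → closed; open now [(0,4) g=4 f=9, (0,5) g=3 f=9, (0,6) g=2 f=9, (0,7) g=1 f=9, (1,3) g=4 f=7, (2,4) g=4 f=7, (2,7) g=1 f=7]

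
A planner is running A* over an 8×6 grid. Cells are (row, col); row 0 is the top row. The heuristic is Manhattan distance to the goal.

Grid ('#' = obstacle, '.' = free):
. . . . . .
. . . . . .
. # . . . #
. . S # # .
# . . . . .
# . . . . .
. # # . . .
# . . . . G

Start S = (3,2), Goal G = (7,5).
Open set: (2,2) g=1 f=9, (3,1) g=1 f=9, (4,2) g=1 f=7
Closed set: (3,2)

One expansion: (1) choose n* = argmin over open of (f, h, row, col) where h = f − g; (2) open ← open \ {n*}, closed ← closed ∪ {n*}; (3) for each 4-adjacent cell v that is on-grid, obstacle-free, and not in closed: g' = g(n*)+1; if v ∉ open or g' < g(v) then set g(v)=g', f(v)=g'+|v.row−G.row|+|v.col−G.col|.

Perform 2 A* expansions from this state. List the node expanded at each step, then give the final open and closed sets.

order=[(4,2) → (4,3)]; open=[(2,2) g=1 f=9, (3,1) g=1 f=9, (4,1) g=2 f=9, (4,4) g=3 f=7, (5,2) g=2 f=7, (5,3) g=3 f=7]; closed=[(3,2), (4,2), (4,3)]

step 1: expand (4,2) (f=7, h=6) → closed; open now [(2,2) g=1 f=9, (3,1) g=1 f=9, (4,1) g=2 f=9, (4,3) g=2 f=7, (5,2) g=2 f=7]
step 2: expand (4,3) (f=7, h=5) → closed; open now [(2,2) g=1 f=9, (3,1) g=1 f=9, (4,1) g=2 f=9, (4,4) g=3 f=7, (5,2) g=2 f=7, (5,3) g=3 f=7]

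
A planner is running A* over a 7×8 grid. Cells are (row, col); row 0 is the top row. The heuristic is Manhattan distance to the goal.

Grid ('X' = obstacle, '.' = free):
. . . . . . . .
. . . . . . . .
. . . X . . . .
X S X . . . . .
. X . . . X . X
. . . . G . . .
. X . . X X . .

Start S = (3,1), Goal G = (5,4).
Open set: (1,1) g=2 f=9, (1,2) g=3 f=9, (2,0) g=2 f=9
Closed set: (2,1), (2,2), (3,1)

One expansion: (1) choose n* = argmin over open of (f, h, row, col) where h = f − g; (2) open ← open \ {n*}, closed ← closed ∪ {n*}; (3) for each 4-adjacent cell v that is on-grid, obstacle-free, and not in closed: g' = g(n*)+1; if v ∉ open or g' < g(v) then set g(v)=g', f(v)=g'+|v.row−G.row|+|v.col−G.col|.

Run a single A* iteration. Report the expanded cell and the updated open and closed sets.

expanded=(1,2); open=[(0,2) g=4 f=11, (1,1) g=2 f=9, (1,3) g=4 f=9, (2,0) g=2 f=9]; closed=[(1,2), (2,1), (2,2), (3,1)]

step 1: expand (1,2) (f=9, h=6) → closed; open now [(0,2) g=4 f=11, (1,1) g=2 f=9, (1,3) g=4 f=9, (2,0) g=2 f=9]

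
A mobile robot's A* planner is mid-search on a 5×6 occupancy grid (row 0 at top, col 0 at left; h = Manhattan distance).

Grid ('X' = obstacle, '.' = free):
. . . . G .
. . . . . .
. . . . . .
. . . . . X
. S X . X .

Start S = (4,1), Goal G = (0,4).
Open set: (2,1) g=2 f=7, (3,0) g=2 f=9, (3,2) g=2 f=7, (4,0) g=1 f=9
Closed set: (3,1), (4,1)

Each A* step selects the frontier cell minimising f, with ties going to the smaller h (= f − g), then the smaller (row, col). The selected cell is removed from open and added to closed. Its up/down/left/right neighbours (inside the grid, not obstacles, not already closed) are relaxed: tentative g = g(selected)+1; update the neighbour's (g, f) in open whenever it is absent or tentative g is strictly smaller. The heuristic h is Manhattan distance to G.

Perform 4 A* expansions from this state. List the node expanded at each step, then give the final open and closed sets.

step 1: expand (2,1) (f=7, h=5) → closed; open now [(1,1) g=3 f=7, (2,0) g=3 f=9, (2,2) g=3 f=7, (3,0) g=2 f=9, (3,2) g=2 f=7, (4,0) g=1 f=9]
step 2: expand (1,1) (f=7, h=4) → closed; open now [(0,1) g=4 f=7, (1,0) g=4 f=9, (1,2) g=4 f=7, (2,0) g=3 f=9, (2,2) g=3 f=7, (3,0) g=2 f=9, (3,2) g=2 f=7, (4,0) g=1 f=9]
step 3: expand (0,1) (f=7, h=3) → closed; open now [(0,0) g=5 f=9, (0,2) g=5 f=7, (1,0) g=4 f=9, (1,2) g=4 f=7, (2,0) g=3 f=9, (2,2) g=3 f=7, (3,0) g=2 f=9, (3,2) g=2 f=7, (4,0) g=1 f=9]
step 4: expand (0,2) (f=7, h=2) → closed; open now [(0,0) g=5 f=9, (0,3) g=6 f=7, (1,0) g=4 f=9, (1,2) g=4 f=7, (2,0) g=3 f=9, (2,2) g=3 f=7, (3,0) g=2 f=9, (3,2) g=2 f=7, (4,0) g=1 f=9]

order=[(2,1) → (1,1) → (0,1) → (0,2)]; open=[(0,0) g=5 f=9, (0,3) g=6 f=7, (1,0) g=4 f=9, (1,2) g=4 f=7, (2,0) g=3 f=9, (2,2) g=3 f=7, (3,0) g=2 f=9, (3,2) g=2 f=7, (4,0) g=1 f=9]; closed=[(0,1), (0,2), (1,1), (2,1), (3,1), (4,1)]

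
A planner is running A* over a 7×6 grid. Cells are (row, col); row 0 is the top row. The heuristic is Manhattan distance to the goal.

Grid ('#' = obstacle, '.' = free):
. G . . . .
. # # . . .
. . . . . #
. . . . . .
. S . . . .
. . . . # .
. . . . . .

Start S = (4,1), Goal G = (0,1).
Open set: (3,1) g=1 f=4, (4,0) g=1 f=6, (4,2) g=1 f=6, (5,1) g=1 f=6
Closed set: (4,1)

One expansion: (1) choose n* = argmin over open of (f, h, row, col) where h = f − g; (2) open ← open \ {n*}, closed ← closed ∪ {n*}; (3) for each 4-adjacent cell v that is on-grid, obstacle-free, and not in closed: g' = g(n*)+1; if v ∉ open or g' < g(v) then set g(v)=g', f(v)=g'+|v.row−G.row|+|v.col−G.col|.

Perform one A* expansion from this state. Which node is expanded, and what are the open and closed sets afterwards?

expanded=(3,1); open=[(2,1) g=2 f=4, (3,0) g=2 f=6, (3,2) g=2 f=6, (4,0) g=1 f=6, (4,2) g=1 f=6, (5,1) g=1 f=6]; closed=[(3,1), (4,1)]

step 1: expand (3,1) (f=4, h=3) → closed; open now [(2,1) g=2 f=4, (3,0) g=2 f=6, (3,2) g=2 f=6, (4,0) g=1 f=6, (4,2) g=1 f=6, (5,1) g=1 f=6]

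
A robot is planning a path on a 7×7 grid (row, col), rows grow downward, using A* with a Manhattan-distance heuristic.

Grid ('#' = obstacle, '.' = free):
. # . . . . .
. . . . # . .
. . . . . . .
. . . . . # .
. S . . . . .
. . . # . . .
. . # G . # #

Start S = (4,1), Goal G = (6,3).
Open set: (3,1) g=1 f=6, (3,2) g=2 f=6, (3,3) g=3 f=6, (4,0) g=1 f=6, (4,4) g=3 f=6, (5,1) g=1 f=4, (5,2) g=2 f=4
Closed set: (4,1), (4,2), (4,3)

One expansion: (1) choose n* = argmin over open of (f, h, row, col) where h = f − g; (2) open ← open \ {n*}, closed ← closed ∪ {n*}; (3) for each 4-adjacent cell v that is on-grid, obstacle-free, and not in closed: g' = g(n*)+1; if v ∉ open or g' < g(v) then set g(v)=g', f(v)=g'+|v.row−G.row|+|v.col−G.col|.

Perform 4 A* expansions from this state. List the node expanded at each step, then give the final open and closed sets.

order=[(5,2) → (5,1) → (6,1) → (3,3)]; open=[(2,3) g=4 f=8, (3,1) g=1 f=6, (3,2) g=2 f=6, (3,4) g=4 f=8, (4,0) g=1 f=6, (4,4) g=3 f=6, (5,0) g=2 f=6, (6,0) g=3 f=6]; closed=[(3,3), (4,1), (4,2), (4,3), (5,1), (5,2), (6,1)]

step 1: expand (5,2) (f=4, h=2) → closed; open now [(3,1) g=1 f=6, (3,2) g=2 f=6, (3,3) g=3 f=6, (4,0) g=1 f=6, (4,4) g=3 f=6, (5,1) g=1 f=4]
step 2: expand (5,1) (f=4, h=3) → closed; open now [(3,1) g=1 f=6, (3,2) g=2 f=6, (3,3) g=3 f=6, (4,0) g=1 f=6, (4,4) g=3 f=6, (5,0) g=2 f=6, (6,1) g=2 f=4]
step 3: expand (6,1) (f=4, h=2) → closed; open now [(3,1) g=1 f=6, (3,2) g=2 f=6, (3,3) g=3 f=6, (4,0) g=1 f=6, (4,4) g=3 f=6, (5,0) g=2 f=6, (6,0) g=3 f=6]
step 4: expand (3,3) (f=6, h=3) → closed; open now [(2,3) g=4 f=8, (3,1) g=1 f=6, (3,2) g=2 f=6, (3,4) g=4 f=8, (4,0) g=1 f=6, (4,4) g=3 f=6, (5,0) g=2 f=6, (6,0) g=3 f=6]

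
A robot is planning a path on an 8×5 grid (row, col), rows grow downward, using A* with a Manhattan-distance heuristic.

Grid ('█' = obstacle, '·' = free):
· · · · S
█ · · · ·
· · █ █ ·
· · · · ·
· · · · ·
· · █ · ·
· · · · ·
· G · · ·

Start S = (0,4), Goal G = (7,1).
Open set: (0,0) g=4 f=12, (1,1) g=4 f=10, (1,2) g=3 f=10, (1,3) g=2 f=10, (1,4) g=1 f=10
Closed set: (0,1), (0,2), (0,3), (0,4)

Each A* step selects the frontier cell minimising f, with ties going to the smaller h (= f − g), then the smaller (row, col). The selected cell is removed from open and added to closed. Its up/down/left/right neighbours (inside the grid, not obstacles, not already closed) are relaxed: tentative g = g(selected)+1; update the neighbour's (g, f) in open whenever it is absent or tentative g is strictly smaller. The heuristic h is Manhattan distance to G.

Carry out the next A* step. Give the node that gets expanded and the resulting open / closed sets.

step 1: expand (1,1) (f=10, h=6) → closed; open now [(0,0) g=4 f=12, (1,2) g=3 f=10, (1,3) g=2 f=10, (1,4) g=1 f=10, (2,1) g=5 f=10]

expanded=(1,1); open=[(0,0) g=4 f=12, (1,2) g=3 f=10, (1,3) g=2 f=10, (1,4) g=1 f=10, (2,1) g=5 f=10]; closed=[(0,1), (0,2), (0,3), (0,4), (1,1)]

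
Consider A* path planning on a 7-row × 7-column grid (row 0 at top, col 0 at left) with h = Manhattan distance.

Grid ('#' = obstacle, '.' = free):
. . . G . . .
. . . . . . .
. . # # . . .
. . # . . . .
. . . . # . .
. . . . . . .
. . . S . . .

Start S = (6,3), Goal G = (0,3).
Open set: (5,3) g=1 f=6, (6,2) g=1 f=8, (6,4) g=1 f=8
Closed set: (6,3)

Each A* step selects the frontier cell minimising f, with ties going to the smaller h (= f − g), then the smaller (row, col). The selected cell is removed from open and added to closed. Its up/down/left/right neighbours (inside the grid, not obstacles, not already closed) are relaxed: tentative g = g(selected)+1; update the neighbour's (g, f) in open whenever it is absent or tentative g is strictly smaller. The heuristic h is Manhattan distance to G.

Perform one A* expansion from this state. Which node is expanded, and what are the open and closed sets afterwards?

step 1: expand (5,3) (f=6, h=5) → closed; open now [(4,3) g=2 f=6, (5,2) g=2 f=8, (5,4) g=2 f=8, (6,2) g=1 f=8, (6,4) g=1 f=8]

expanded=(5,3); open=[(4,3) g=2 f=6, (5,2) g=2 f=8, (5,4) g=2 f=8, (6,2) g=1 f=8, (6,4) g=1 f=8]; closed=[(5,3), (6,3)]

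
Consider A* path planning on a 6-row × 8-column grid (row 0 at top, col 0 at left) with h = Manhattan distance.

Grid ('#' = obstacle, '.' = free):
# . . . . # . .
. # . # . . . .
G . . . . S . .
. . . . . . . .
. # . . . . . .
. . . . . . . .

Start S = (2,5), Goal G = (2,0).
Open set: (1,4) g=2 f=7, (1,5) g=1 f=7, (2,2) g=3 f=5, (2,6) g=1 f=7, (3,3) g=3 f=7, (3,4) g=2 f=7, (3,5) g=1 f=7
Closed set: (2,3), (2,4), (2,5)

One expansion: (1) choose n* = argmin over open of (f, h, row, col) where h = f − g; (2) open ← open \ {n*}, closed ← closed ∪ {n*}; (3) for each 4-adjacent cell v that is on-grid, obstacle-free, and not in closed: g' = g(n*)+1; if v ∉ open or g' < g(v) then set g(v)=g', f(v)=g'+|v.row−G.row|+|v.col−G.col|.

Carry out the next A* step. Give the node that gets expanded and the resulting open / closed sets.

step 1: expand (2,2) (f=5, h=2) → closed; open now [(1,2) g=4 f=7, (1,4) g=2 f=7, (1,5) g=1 f=7, (2,1) g=4 f=5, (2,6) g=1 f=7, (3,2) g=4 f=7, (3,3) g=3 f=7, (3,4) g=2 f=7, (3,5) g=1 f=7]

expanded=(2,2); open=[(1,2) g=4 f=7, (1,4) g=2 f=7, (1,5) g=1 f=7, (2,1) g=4 f=5, (2,6) g=1 f=7, (3,2) g=4 f=7, (3,3) g=3 f=7, (3,4) g=2 f=7, (3,5) g=1 f=7]; closed=[(2,2), (2,3), (2,4), (2,5)]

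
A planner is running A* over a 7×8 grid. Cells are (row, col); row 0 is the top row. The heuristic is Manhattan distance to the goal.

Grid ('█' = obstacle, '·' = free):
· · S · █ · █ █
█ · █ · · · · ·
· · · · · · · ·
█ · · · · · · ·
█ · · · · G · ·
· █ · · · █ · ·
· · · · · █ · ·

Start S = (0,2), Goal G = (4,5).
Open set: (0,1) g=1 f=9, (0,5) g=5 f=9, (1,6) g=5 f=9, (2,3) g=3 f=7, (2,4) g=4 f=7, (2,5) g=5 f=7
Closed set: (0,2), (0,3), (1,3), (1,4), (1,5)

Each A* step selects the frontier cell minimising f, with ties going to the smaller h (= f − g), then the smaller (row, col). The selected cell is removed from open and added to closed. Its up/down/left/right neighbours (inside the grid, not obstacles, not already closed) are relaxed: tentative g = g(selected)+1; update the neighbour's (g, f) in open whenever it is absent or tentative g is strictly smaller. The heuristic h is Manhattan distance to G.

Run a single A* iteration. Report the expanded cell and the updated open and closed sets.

expanded=(2,5); open=[(0,1) g=1 f=9, (0,5) g=5 f=9, (1,6) g=5 f=9, (2,3) g=3 f=7, (2,4) g=4 f=7, (2,6) g=6 f=9, (3,5) g=6 f=7]; closed=[(0,2), (0,3), (1,3), (1,4), (1,5), (2,5)]

step 1: expand (2,5) (f=7, h=2) → closed; open now [(0,1) g=1 f=9, (0,5) g=5 f=9, (1,6) g=5 f=9, (2,3) g=3 f=7, (2,4) g=4 f=7, (2,6) g=6 f=9, (3,5) g=6 f=7]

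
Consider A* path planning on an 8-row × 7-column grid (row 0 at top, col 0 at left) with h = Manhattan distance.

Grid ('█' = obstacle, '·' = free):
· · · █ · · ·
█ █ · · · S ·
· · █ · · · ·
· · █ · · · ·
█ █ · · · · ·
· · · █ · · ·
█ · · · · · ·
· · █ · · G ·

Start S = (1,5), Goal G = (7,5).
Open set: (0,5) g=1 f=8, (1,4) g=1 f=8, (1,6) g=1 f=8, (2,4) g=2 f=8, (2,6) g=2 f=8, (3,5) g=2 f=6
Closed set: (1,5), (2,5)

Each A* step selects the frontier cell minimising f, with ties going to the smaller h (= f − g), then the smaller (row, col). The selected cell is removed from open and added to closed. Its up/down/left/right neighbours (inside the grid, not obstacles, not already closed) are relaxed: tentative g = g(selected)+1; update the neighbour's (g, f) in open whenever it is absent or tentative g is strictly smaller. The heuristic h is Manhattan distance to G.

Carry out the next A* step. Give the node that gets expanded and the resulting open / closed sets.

expanded=(3,5); open=[(0,5) g=1 f=8, (1,4) g=1 f=8, (1,6) g=1 f=8, (2,4) g=2 f=8, (2,6) g=2 f=8, (3,4) g=3 f=8, (3,6) g=3 f=8, (4,5) g=3 f=6]; closed=[(1,5), (2,5), (3,5)]

step 1: expand (3,5) (f=6, h=4) → closed; open now [(0,5) g=1 f=8, (1,4) g=1 f=8, (1,6) g=1 f=8, (2,4) g=2 f=8, (2,6) g=2 f=8, (3,4) g=3 f=8, (3,6) g=3 f=8, (4,5) g=3 f=6]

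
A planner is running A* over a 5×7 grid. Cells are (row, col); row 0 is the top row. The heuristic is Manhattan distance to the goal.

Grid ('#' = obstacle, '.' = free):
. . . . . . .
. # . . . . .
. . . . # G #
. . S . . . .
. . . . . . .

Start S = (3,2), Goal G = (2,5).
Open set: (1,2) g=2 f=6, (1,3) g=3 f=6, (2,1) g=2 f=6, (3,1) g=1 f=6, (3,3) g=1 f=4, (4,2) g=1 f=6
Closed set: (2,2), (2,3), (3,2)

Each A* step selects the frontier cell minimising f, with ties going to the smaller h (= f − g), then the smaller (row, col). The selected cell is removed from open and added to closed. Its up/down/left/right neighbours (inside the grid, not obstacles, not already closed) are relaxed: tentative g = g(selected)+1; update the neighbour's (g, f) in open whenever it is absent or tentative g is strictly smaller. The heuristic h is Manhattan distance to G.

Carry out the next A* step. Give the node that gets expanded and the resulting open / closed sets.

expanded=(3,3); open=[(1,2) g=2 f=6, (1,3) g=3 f=6, (2,1) g=2 f=6, (3,1) g=1 f=6, (3,4) g=2 f=4, (4,2) g=1 f=6, (4,3) g=2 f=6]; closed=[(2,2), (2,3), (3,2), (3,3)]

step 1: expand (3,3) (f=4, h=3) → closed; open now [(1,2) g=2 f=6, (1,3) g=3 f=6, (2,1) g=2 f=6, (3,1) g=1 f=6, (3,4) g=2 f=4, (4,2) g=1 f=6, (4,3) g=2 f=6]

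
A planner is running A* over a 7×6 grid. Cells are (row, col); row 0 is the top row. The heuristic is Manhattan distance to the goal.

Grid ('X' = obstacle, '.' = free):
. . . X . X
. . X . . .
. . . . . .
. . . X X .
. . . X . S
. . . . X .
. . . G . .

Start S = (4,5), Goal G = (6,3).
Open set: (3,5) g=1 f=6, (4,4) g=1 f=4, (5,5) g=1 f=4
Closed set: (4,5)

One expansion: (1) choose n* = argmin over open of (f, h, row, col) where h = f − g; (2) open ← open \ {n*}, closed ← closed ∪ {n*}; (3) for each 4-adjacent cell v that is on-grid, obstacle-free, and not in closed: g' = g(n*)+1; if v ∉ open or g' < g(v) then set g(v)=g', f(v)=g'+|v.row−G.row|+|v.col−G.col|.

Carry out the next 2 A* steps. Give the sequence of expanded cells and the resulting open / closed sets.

step 1: expand (4,4) (f=4, h=3) → closed; open now [(3,5) g=1 f=6, (5,5) g=1 f=4]
step 2: expand (5,5) (f=4, h=3) → closed; open now [(3,5) g=1 f=6, (6,5) g=2 f=4]

order=[(4,4) → (5,5)]; open=[(3,5) g=1 f=6, (6,5) g=2 f=4]; closed=[(4,4), (4,5), (5,5)]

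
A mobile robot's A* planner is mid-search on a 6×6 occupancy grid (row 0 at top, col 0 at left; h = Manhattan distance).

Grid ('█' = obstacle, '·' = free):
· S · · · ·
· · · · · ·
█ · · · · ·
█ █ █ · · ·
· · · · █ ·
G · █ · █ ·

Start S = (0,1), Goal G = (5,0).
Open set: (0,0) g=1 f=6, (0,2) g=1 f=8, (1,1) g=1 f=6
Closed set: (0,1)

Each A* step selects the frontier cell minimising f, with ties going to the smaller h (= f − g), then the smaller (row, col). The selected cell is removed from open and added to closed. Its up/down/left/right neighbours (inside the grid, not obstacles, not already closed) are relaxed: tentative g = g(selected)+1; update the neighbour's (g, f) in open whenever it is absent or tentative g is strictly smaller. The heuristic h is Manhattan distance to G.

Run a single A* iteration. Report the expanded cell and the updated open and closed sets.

step 1: expand (0,0) (f=6, h=5) → closed; open now [(0,2) g=1 f=8, (1,0) g=2 f=6, (1,1) g=1 f=6]

expanded=(0,0); open=[(0,2) g=1 f=8, (1,0) g=2 f=6, (1,1) g=1 f=6]; closed=[(0,0), (0,1)]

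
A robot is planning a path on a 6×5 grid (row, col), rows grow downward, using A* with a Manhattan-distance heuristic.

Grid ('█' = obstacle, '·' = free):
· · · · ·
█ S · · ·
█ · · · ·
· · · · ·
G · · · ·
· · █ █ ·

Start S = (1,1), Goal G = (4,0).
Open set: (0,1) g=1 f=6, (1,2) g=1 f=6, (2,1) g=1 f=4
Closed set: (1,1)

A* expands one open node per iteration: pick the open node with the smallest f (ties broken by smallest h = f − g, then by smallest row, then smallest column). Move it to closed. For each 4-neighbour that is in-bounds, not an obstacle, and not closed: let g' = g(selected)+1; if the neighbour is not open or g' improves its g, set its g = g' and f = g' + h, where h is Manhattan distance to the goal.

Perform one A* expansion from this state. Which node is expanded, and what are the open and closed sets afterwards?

step 1: expand (2,1) (f=4, h=3) → closed; open now [(0,1) g=1 f=6, (1,2) g=1 f=6, (2,2) g=2 f=6, (3,1) g=2 f=4]

expanded=(2,1); open=[(0,1) g=1 f=6, (1,2) g=1 f=6, (2,2) g=2 f=6, (3,1) g=2 f=4]; closed=[(1,1), (2,1)]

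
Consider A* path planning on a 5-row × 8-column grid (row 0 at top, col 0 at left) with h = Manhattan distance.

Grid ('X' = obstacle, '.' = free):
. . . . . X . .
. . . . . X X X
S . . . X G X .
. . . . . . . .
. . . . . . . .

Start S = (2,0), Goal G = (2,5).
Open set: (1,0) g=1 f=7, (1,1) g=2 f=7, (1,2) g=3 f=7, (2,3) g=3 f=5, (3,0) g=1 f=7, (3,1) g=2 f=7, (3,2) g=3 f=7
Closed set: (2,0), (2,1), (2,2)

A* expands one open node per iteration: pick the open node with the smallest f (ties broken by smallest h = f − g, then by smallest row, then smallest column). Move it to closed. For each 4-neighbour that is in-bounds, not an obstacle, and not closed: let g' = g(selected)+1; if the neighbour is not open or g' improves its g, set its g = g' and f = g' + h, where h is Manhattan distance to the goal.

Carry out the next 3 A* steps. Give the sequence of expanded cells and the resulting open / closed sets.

order=[(2,3) → (1,3) → (1,4)]; open=[(0,3) g=5 f=9, (0,4) g=6 f=9, (1,0) g=1 f=7, (1,1) g=2 f=7, (1,2) g=3 f=7, (3,0) g=1 f=7, (3,1) g=2 f=7, (3,2) g=3 f=7, (3,3) g=4 f=7]; closed=[(1,3), (1,4), (2,0), (2,1), (2,2), (2,3)]

step 1: expand (2,3) (f=5, h=2) → closed; open now [(1,0) g=1 f=7, (1,1) g=2 f=7, (1,2) g=3 f=7, (1,3) g=4 f=7, (3,0) g=1 f=7, (3,1) g=2 f=7, (3,2) g=3 f=7, (3,3) g=4 f=7]
step 2: expand (1,3) (f=7, h=3) → closed; open now [(0,3) g=5 f=9, (1,0) g=1 f=7, (1,1) g=2 f=7, (1,2) g=3 f=7, (1,4) g=5 f=7, (3,0) g=1 f=7, (3,1) g=2 f=7, (3,2) g=3 f=7, (3,3) g=4 f=7]
step 3: expand (1,4) (f=7, h=2) → closed; open now [(0,3) g=5 f=9, (0,4) g=6 f=9, (1,0) g=1 f=7, (1,1) g=2 f=7, (1,2) g=3 f=7, (3,0) g=1 f=7, (3,1) g=2 f=7, (3,2) g=3 f=7, (3,3) g=4 f=7]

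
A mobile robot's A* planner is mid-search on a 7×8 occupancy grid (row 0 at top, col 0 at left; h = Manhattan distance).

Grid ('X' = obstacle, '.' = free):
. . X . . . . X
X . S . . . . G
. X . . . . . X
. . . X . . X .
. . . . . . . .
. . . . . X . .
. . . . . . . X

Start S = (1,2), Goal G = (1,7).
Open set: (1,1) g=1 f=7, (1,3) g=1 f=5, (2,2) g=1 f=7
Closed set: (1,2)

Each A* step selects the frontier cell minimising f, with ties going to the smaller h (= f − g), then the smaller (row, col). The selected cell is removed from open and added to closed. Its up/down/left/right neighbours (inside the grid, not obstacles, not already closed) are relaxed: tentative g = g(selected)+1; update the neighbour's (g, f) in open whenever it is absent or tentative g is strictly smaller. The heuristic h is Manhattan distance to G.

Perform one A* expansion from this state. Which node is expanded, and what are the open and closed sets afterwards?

step 1: expand (1,3) (f=5, h=4) → closed; open now [(0,3) g=2 f=7, (1,1) g=1 f=7, (1,4) g=2 f=5, (2,2) g=1 f=7, (2,3) g=2 f=7]

expanded=(1,3); open=[(0,3) g=2 f=7, (1,1) g=1 f=7, (1,4) g=2 f=5, (2,2) g=1 f=7, (2,3) g=2 f=7]; closed=[(1,2), (1,3)]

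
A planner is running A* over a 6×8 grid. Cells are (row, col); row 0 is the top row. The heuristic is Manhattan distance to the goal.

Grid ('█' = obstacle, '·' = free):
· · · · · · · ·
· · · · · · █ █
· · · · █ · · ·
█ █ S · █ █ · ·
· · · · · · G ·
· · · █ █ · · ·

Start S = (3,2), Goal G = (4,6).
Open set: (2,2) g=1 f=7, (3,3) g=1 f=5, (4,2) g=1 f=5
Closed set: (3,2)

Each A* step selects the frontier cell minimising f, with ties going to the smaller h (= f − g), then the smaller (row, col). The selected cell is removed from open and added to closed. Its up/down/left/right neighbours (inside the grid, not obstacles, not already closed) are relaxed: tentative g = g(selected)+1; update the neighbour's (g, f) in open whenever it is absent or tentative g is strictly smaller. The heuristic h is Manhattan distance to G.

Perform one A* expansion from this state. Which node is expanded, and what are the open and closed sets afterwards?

expanded=(3,3); open=[(2,2) g=1 f=7, (2,3) g=2 f=7, (4,2) g=1 f=5, (4,3) g=2 f=5]; closed=[(3,2), (3,3)]

step 1: expand (3,3) (f=5, h=4) → closed; open now [(2,2) g=1 f=7, (2,3) g=2 f=7, (4,2) g=1 f=5, (4,3) g=2 f=5]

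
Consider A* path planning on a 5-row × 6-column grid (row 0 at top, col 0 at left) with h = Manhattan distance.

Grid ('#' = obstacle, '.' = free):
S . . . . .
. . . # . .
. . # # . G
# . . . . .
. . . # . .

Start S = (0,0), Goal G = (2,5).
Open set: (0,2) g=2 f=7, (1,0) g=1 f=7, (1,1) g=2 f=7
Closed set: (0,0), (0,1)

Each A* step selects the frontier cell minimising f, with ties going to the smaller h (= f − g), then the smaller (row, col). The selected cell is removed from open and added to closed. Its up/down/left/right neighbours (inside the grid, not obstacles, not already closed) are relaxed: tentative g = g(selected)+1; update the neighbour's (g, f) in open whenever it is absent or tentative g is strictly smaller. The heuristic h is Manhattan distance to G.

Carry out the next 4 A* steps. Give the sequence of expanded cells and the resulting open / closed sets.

order=[(0,2) → (0,3) → (0,4) → (0,5)]; open=[(1,0) g=1 f=7, (1,1) g=2 f=7, (1,2) g=3 f=7, (1,4) g=5 f=7, (1,5) g=6 f=7]; closed=[(0,0), (0,1), (0,2), (0,3), (0,4), (0,5)]

step 1: expand (0,2) (f=7, h=5) → closed; open now [(0,3) g=3 f=7, (1,0) g=1 f=7, (1,1) g=2 f=7, (1,2) g=3 f=7]
step 2: expand (0,3) (f=7, h=4) → closed; open now [(0,4) g=4 f=7, (1,0) g=1 f=7, (1,1) g=2 f=7, (1,2) g=3 f=7]
step 3: expand (0,4) (f=7, h=3) → closed; open now [(0,5) g=5 f=7, (1,0) g=1 f=7, (1,1) g=2 f=7, (1,2) g=3 f=7, (1,4) g=5 f=7]
step 4: expand (0,5) (f=7, h=2) → closed; open now [(1,0) g=1 f=7, (1,1) g=2 f=7, (1,2) g=3 f=7, (1,4) g=5 f=7, (1,5) g=6 f=7]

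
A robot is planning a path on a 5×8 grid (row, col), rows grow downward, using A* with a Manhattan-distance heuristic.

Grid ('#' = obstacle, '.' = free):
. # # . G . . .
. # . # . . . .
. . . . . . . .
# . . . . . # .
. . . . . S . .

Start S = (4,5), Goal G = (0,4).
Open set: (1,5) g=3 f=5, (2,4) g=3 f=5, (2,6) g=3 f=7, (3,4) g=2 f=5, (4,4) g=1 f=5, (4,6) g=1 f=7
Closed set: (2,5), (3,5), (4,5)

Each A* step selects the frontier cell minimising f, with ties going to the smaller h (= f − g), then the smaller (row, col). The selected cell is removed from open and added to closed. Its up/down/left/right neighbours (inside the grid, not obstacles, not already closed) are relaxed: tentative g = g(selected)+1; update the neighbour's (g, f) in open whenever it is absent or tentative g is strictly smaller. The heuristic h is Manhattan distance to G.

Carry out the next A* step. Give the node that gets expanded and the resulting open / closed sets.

step 1: expand (1,5) (f=5, h=2) → closed; open now [(0,5) g=4 f=5, (1,4) g=4 f=5, (1,6) g=4 f=7, (2,4) g=3 f=5, (2,6) g=3 f=7, (3,4) g=2 f=5, (4,4) g=1 f=5, (4,6) g=1 f=7]

expanded=(1,5); open=[(0,5) g=4 f=5, (1,4) g=4 f=5, (1,6) g=4 f=7, (2,4) g=3 f=5, (2,6) g=3 f=7, (3,4) g=2 f=5, (4,4) g=1 f=5, (4,6) g=1 f=7]; closed=[(1,5), (2,5), (3,5), (4,5)]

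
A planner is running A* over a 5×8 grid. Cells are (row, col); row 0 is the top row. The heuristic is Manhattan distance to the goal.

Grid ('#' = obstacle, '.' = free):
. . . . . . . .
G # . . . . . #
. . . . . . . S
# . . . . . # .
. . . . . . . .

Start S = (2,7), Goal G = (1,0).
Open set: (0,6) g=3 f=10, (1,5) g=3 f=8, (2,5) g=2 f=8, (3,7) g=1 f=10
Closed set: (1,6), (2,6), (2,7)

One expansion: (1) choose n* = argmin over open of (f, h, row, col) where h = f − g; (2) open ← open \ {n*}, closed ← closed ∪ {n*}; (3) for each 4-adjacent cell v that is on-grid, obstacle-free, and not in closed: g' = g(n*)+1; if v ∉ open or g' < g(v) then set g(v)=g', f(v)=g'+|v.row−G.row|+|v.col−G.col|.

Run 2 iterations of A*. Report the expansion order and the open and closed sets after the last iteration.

order=[(1,5) → (1,4)]; open=[(0,4) g=5 f=10, (0,5) g=4 f=10, (0,6) g=3 f=10, (1,3) g=5 f=8, (2,4) g=5 f=10, (2,5) g=2 f=8, (3,7) g=1 f=10]; closed=[(1,4), (1,5), (1,6), (2,6), (2,7)]

step 1: expand (1,5) (f=8, h=5) → closed; open now [(0,5) g=4 f=10, (0,6) g=3 f=10, (1,4) g=4 f=8, (2,5) g=2 f=8, (3,7) g=1 f=10]
step 2: expand (1,4) (f=8, h=4) → closed; open now [(0,4) g=5 f=10, (0,5) g=4 f=10, (0,6) g=3 f=10, (1,3) g=5 f=8, (2,4) g=5 f=10, (2,5) g=2 f=8, (3,7) g=1 f=10]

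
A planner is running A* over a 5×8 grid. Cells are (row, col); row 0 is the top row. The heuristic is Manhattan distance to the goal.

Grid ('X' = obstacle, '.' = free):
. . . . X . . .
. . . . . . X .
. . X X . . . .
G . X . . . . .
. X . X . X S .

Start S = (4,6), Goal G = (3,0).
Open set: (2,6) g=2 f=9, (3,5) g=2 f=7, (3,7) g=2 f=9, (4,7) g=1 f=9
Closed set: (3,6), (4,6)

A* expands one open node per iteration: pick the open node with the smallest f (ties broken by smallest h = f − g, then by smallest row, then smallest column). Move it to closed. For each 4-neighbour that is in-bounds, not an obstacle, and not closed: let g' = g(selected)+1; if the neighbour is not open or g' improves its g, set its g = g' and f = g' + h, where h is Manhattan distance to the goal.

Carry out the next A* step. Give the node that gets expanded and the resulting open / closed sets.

expanded=(3,5); open=[(2,5) g=3 f=9, (2,6) g=2 f=9, (3,4) g=3 f=7, (3,7) g=2 f=9, (4,7) g=1 f=9]; closed=[(3,5), (3,6), (4,6)]

step 1: expand (3,5) (f=7, h=5) → closed; open now [(2,5) g=3 f=9, (2,6) g=2 f=9, (3,4) g=3 f=7, (3,7) g=2 f=9, (4,7) g=1 f=9]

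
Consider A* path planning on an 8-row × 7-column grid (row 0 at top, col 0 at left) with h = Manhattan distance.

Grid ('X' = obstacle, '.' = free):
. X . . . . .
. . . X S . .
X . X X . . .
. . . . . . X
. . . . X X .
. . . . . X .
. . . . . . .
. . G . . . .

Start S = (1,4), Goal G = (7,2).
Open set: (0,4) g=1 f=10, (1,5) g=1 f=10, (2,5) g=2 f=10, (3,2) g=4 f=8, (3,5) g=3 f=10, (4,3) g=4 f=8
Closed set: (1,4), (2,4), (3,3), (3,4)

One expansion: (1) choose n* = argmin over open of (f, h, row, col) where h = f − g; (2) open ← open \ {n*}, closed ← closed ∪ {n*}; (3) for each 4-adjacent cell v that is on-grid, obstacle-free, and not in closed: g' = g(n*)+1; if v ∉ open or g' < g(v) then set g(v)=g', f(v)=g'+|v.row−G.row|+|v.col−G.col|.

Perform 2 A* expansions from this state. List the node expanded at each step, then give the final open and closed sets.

step 1: expand (3,2) (f=8, h=4) → closed; open now [(0,4) g=1 f=10, (1,5) g=1 f=10, (2,5) g=2 f=10, (3,1) g=5 f=10, (3,5) g=3 f=10, (4,2) g=5 f=8, (4,3) g=4 f=8]
step 2: expand (4,2) (f=8, h=3) → closed; open now [(0,4) g=1 f=10, (1,5) g=1 f=10, (2,5) g=2 f=10, (3,1) g=5 f=10, (3,5) g=3 f=10, (4,1) g=6 f=10, (4,3) g=4 f=8, (5,2) g=6 f=8]

order=[(3,2) → (4,2)]; open=[(0,4) g=1 f=10, (1,5) g=1 f=10, (2,5) g=2 f=10, (3,1) g=5 f=10, (3,5) g=3 f=10, (4,1) g=6 f=10, (4,3) g=4 f=8, (5,2) g=6 f=8]; closed=[(1,4), (2,4), (3,2), (3,3), (3,4), (4,2)]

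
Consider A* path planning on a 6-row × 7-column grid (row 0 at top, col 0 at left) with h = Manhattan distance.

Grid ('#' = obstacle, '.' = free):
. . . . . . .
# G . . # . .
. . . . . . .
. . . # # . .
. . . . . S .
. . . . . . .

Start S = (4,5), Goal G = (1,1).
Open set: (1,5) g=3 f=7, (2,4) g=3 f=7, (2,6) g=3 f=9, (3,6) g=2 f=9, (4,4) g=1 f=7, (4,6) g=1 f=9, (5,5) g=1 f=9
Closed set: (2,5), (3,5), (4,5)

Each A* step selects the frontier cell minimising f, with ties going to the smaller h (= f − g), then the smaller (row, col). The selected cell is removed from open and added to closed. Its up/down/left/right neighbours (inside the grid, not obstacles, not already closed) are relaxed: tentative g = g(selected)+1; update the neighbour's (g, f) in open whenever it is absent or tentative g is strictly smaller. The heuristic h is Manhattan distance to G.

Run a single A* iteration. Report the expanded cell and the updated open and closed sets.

step 1: expand (1,5) (f=7, h=4) → closed; open now [(0,5) g=4 f=9, (1,6) g=4 f=9, (2,4) g=3 f=7, (2,6) g=3 f=9, (3,6) g=2 f=9, (4,4) g=1 f=7, (4,6) g=1 f=9, (5,5) g=1 f=9]

expanded=(1,5); open=[(0,5) g=4 f=9, (1,6) g=4 f=9, (2,4) g=3 f=7, (2,6) g=3 f=9, (3,6) g=2 f=9, (4,4) g=1 f=7, (4,6) g=1 f=9, (5,5) g=1 f=9]; closed=[(1,5), (2,5), (3,5), (4,5)]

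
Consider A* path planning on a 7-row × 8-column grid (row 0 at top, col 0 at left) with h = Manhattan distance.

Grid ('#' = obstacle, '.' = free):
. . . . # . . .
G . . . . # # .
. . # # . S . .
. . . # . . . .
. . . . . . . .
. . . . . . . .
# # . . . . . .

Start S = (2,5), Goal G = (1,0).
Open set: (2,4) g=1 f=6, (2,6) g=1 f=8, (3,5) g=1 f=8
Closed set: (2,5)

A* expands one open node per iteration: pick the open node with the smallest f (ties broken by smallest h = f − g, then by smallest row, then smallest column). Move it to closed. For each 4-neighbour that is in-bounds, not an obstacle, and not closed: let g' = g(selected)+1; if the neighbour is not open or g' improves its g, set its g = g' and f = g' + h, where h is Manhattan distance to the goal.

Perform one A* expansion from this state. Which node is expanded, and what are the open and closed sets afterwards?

step 1: expand (2,4) (f=6, h=5) → closed; open now [(1,4) g=2 f=6, (2,6) g=1 f=8, (3,4) g=2 f=8, (3,5) g=1 f=8]

expanded=(2,4); open=[(1,4) g=2 f=6, (2,6) g=1 f=8, (3,4) g=2 f=8, (3,5) g=1 f=8]; closed=[(2,4), (2,5)]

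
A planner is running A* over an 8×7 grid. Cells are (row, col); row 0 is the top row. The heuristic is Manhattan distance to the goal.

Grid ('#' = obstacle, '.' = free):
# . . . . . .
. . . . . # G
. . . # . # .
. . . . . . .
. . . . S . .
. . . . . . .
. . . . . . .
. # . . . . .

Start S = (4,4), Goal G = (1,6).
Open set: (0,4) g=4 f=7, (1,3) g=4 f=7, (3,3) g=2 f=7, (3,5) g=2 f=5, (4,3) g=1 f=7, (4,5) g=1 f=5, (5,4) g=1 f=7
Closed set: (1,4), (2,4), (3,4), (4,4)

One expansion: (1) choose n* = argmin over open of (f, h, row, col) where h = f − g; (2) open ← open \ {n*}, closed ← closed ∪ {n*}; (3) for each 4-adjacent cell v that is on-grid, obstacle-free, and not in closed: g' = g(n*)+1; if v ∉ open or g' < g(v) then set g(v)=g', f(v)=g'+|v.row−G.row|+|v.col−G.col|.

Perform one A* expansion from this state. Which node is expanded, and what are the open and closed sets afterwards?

expanded=(3,5); open=[(0,4) g=4 f=7, (1,3) g=4 f=7, (3,3) g=2 f=7, (3,6) g=3 f=5, (4,3) g=1 f=7, (4,5) g=1 f=5, (5,4) g=1 f=7]; closed=[(1,4), (2,4), (3,4), (3,5), (4,4)]

step 1: expand (3,5) (f=5, h=3) → closed; open now [(0,4) g=4 f=7, (1,3) g=4 f=7, (3,3) g=2 f=7, (3,6) g=3 f=5, (4,3) g=1 f=7, (4,5) g=1 f=5, (5,4) g=1 f=7]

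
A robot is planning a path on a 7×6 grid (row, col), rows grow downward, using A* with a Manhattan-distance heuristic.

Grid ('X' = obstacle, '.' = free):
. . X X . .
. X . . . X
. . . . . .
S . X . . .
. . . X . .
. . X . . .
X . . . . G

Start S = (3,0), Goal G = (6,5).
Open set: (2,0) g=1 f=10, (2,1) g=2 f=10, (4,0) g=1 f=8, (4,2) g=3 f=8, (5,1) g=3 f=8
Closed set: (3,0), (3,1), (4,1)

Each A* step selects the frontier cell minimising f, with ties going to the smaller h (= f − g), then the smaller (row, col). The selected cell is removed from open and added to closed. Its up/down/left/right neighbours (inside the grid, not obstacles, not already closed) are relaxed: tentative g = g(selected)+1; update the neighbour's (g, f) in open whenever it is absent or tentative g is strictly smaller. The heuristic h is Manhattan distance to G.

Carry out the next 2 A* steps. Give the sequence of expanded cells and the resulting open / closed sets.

order=[(4,2) → (5,1)]; open=[(2,0) g=1 f=10, (2,1) g=2 f=10, (4,0) g=1 f=8, (5,0) g=4 f=10, (6,1) g=4 f=8]; closed=[(3,0), (3,1), (4,1), (4,2), (5,1)]

step 1: expand (4,2) (f=8, h=5) → closed; open now [(2,0) g=1 f=10, (2,1) g=2 f=10, (4,0) g=1 f=8, (5,1) g=3 f=8]
step 2: expand (5,1) (f=8, h=5) → closed; open now [(2,0) g=1 f=10, (2,1) g=2 f=10, (4,0) g=1 f=8, (5,0) g=4 f=10, (6,1) g=4 f=8]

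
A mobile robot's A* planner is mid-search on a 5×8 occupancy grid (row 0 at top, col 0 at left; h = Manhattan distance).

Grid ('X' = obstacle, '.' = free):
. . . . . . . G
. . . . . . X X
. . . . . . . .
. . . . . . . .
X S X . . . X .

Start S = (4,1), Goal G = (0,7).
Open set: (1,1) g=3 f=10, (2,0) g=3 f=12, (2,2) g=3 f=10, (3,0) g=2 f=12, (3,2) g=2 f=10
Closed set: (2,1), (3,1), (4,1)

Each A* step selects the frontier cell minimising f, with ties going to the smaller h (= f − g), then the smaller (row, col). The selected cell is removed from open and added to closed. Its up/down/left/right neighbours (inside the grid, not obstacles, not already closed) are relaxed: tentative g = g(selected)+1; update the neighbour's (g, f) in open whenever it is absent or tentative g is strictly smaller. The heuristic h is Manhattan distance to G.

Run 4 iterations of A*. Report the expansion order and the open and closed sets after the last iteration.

order=[(1,1) → (0,1) → (0,2) → (0,3)]; open=[(0,0) g=5 f=12, (0,4) g=7 f=10, (1,0) g=4 f=12, (1,2) g=4 f=10, (1,3) g=7 f=12, (2,0) g=3 f=12, (2,2) g=3 f=10, (3,0) g=2 f=12, (3,2) g=2 f=10]; closed=[(0,1), (0,2), (0,3), (1,1), (2,1), (3,1), (4,1)]

step 1: expand (1,1) (f=10, h=7) → closed; open now [(0,1) g=4 f=10, (1,0) g=4 f=12, (1,2) g=4 f=10, (2,0) g=3 f=12, (2,2) g=3 f=10, (3,0) g=2 f=12, (3,2) g=2 f=10]
step 2: expand (0,1) (f=10, h=6) → closed; open now [(0,0) g=5 f=12, (0,2) g=5 f=10, (1,0) g=4 f=12, (1,2) g=4 f=10, (2,0) g=3 f=12, (2,2) g=3 f=10, (3,0) g=2 f=12, (3,2) g=2 f=10]
step 3: expand (0,2) (f=10, h=5) → closed; open now [(0,0) g=5 f=12, (0,3) g=6 f=10, (1,0) g=4 f=12, (1,2) g=4 f=10, (2,0) g=3 f=12, (2,2) g=3 f=10, (3,0) g=2 f=12, (3,2) g=2 f=10]
step 4: expand (0,3) (f=10, h=4) → closed; open now [(0,0) g=5 f=12, (0,4) g=7 f=10, (1,0) g=4 f=12, (1,2) g=4 f=10, (1,3) g=7 f=12, (2,0) g=3 f=12, (2,2) g=3 f=10, (3,0) g=2 f=12, (3,2) g=2 f=10]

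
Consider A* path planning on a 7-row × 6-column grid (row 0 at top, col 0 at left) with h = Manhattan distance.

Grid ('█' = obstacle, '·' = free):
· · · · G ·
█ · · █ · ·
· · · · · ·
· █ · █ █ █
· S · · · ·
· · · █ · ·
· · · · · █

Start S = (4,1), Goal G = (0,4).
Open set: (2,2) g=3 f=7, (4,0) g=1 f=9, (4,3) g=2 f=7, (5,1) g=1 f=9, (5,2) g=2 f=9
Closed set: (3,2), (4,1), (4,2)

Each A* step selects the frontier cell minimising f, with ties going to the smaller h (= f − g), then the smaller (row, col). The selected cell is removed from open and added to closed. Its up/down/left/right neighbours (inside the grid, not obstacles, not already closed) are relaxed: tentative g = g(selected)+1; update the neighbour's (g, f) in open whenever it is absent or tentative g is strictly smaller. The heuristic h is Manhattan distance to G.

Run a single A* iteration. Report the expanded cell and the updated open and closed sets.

step 1: expand (2,2) (f=7, h=4) → closed; open now [(1,2) g=4 f=7, (2,1) g=4 f=9, (2,3) g=4 f=7, (4,0) g=1 f=9, (4,3) g=2 f=7, (5,1) g=1 f=9, (5,2) g=2 f=9]

expanded=(2,2); open=[(1,2) g=4 f=7, (2,1) g=4 f=9, (2,3) g=4 f=7, (4,0) g=1 f=9, (4,3) g=2 f=7, (5,1) g=1 f=9, (5,2) g=2 f=9]; closed=[(2,2), (3,2), (4,1), (4,2)]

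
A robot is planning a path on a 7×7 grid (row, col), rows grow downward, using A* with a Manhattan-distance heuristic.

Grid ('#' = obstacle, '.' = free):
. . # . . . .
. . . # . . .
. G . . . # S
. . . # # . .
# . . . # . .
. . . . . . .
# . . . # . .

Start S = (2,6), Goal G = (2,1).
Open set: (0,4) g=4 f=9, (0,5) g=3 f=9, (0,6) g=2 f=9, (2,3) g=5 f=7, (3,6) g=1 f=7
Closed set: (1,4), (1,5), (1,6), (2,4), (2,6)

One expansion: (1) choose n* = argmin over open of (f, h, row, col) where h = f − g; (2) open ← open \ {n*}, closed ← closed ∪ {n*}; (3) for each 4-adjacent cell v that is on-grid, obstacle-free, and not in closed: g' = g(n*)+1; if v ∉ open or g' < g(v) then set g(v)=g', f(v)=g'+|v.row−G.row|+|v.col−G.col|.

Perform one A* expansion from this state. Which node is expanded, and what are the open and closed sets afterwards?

expanded=(2,3); open=[(0,4) g=4 f=9, (0,5) g=3 f=9, (0,6) g=2 f=9, (2,2) g=6 f=7, (3,6) g=1 f=7]; closed=[(1,4), (1,5), (1,6), (2,3), (2,4), (2,6)]

step 1: expand (2,3) (f=7, h=2) → closed; open now [(0,4) g=4 f=9, (0,5) g=3 f=9, (0,6) g=2 f=9, (2,2) g=6 f=7, (3,6) g=1 f=7]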